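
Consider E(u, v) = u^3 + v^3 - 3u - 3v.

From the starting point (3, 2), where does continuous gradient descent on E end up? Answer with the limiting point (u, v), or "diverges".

(1, 1)

E is separable, so gradient descent decouples: u follows -∂E/∂u, v follows -∂E/∂v.
∂E/∂u = 3(u - 1)(u + 1); at u=3 this is 24, so u decreases.
∂E/∂v = 3(v - 1)(v + 1); at v=2 this is 9, so v decreases.
u converges to its nearest critical value 1 (a local min of the u-part); v converges to 1. The iterate converges to (1, 1).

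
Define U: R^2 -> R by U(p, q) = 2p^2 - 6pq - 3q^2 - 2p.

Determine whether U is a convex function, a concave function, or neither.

neither

U is quadratic, so its Hessian is the constant matrix H = [[4, -6], [-6, -6]].
det(H) = -60, tr(H) = -2.
det(H) < 0, so H is indefinite: neither convex nor concave.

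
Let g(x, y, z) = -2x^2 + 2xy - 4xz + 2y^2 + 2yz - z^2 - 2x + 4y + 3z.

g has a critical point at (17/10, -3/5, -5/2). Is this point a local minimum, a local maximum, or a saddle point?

saddle point

The Hessian is constant: H = [[-4, 2, -4], [2, 4, 2], [-4, 2, -2]].
Leading principal minors: Δ₁ = -4, Δ₂ = -20, Δ₃ = -40.
The minors fit neither the all-positive nor the alternating-sign pattern, so H is indefinite: a saddle point.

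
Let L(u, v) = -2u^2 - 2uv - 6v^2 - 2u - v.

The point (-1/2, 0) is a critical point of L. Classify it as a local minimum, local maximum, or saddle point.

The Hessian of L is constant: H = [[-4, -2], [-2, -12]].
det(H) = (-4)·(-12) − (-2)² = 44.
det(H) > 0 and tr(H) = -16 < 0, so H is negative definite and the point is a local maximum.

local maximum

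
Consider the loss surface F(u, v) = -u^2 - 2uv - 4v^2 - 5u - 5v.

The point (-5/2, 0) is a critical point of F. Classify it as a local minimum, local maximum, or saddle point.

The Hessian of F is constant: H = [[-2, -2], [-2, -8]].
det(H) = (-2)·(-8) − (-2)² = 12.
det(H) > 0 and tr(H) = -10 < 0, so H is negative definite and the point is a local maximum.

local maximum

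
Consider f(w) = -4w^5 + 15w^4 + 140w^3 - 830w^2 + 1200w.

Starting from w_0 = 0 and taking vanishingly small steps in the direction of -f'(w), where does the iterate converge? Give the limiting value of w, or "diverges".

f'(w) = -20(w - 4)(w - 3)(w - 1)(w + 5), so f'(0) = 1200.
Gradient descent moves in the -f' direction, i.e. w is decreasing.
The nearest critical point in that direction is w = -5, where f'' = 8640 > 0 (a local minimum). The iterate converges there.

-5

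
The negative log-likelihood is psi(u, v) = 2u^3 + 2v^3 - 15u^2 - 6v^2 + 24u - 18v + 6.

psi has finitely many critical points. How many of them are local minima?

psi separates as a function of u plus a function of v, so ∇psi=0 decouples.
∂psi/∂u = 6(u - 4)(u - 1) = 0 at u ∈ {1, 4}; ∂psi/∂v = 6(v - 3)(v + 1) = 0 at v ∈ {-1, 3}.
The Hessian is diagonal: diag(psi_uu, psi_vv). Second derivatives: psi_uu(1)=-18, psi_uu(4)=18; psi_vv(-1)=-24, psi_vv(3)=24.
Local minima occur where both diagonal entries positive: (4, 3). Count: 1.

1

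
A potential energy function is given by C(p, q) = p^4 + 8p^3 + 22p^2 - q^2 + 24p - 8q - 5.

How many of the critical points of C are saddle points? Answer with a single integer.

C separates as a function of p plus a function of q, so ∇C=0 decouples.
∂C/∂p = 4(p + 1)(p + 2)(p + 3) = 0 at p ∈ {-3, -2, -1}; ∂C/∂q = -2(q + 4) = 0 at q ∈ {-4}.
The Hessian is diagonal: diag(C_pp, C_qq). Second derivatives: C_pp(-3)=8, C_pp(-2)=-4, C_pp(-1)=8; C_qq(-4)=-2.
Saddle points occur where the two diagonal entries have opposite signs: (-3, -4), (-1, -4). Count: 2.

2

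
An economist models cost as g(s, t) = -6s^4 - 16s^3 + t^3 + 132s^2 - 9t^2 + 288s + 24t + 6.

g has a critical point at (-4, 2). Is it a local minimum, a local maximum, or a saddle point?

local maximum

The mixed partial ∂²g/∂s∂t is 0, so the Hessian at any point is diag(g_ss, g_tt) = diag(24(-3s^2 - 4s + 11), 6(t - 3)).
At (-4, 2): H = diag(-504, -6).
Both eigenvalues are negative, so H is negative definite: a local maximum.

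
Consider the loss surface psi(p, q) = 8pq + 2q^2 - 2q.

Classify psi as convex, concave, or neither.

neither

psi is quadratic, so its Hessian is the constant matrix H = [[0, 8], [8, 4]].
det(H) = -64, tr(H) = 4.
det(H) < 0, so H is indefinite: neither convex nor concave.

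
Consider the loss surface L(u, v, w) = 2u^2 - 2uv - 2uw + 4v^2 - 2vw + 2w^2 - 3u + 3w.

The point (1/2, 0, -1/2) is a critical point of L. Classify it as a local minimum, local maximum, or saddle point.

local minimum

The Hessian is constant: H = [[4, -2, -2], [-2, 8, -2], [-2, -2, 4]].
Leading principal minors: Δ₁ = 4, Δ₂ = 28, Δ₃ = 48.
All leading minors are positive, so H is positive definite: a local minimum.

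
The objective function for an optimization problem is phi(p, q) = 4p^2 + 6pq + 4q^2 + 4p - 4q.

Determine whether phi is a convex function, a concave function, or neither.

phi is quadratic, so its Hessian is the constant matrix H = [[8, 6], [6, 8]].
det(H) = 28, tr(H) = 16.
det(H) > 0 and tr(H) > 0, so H is positive definite everywhere: convex.

convex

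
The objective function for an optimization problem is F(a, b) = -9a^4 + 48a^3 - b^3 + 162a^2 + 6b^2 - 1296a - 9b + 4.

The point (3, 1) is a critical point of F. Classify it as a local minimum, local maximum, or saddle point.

local minimum

The mixed partial ∂²F/∂a∂b is 0, so the Hessian at any point is diag(F_aa, F_bb) = diag(36(-3a^2 + 8a + 9), 6(-b + 2)).
At (3, 1): H = diag(216, 6).
Both eigenvalues are positive, so H is positive definite: a local minimum.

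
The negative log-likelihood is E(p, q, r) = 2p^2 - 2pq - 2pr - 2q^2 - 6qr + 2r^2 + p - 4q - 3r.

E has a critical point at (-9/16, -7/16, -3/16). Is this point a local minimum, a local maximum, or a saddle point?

saddle point

The Hessian is constant: H = [[4, -2, -2], [-2, -4, -6], [-2, -6, 4]].
Leading principal minors: Δ₁ = 4, Δ₂ = -20, Δ₃ = -256.
The minors fit neither the all-positive nor the alternating-sign pattern, so H is indefinite: a saddle point.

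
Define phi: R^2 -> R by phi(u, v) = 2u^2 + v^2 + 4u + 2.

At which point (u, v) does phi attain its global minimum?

(-1, 0)

phi(u,v) separates as P(u) + Q(v) + 2, so its minimum is min P + min Q + 2.
P'(u) = 4u + 4 vanishes at u ∈ {-1}; Q'(v) = 2v vanishes at v ∈ {0}.
Local minima of P (where P''>0): P(-1)=-2. Local minima of Q: Q(0)=0.
So the global minimum of phi is P(-1) + Q(0) + 2 = -2 + 0 + 2 = 0, attained at (-1, 0).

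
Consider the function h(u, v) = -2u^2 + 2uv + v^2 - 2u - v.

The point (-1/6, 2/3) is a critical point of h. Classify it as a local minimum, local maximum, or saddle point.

saddle point

The Hessian of h is constant: H = [[-4, 2], [2, 2]].
det(H) = (-4)·2 − 2² = -12.
Since det(H) < 0, H is indefinite and the critical point is a saddle point.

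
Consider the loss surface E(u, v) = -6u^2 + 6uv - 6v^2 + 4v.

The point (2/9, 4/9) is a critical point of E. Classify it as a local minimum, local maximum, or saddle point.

local maximum

The Hessian of E is constant: H = [[-12, 6], [6, -12]].
det(H) = (-12)·(-12) − 6² = 108.
det(H) > 0 and tr(H) = -24 < 0, so H is negative definite and the point is a local maximum.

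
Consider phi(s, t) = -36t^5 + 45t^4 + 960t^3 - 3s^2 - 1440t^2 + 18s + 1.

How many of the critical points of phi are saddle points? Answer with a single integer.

phi separates as a function of s plus a function of t, so ∇phi=0 decouples.
∂phi/∂s = -6(s - 3) = 0 at s ∈ {3}; ∂phi/∂t = -180t(t - 4)(t - 1)(t + 4) = 0 at t ∈ {-4, 0, 1, 4}.
The Hessian is diagonal: diag(phi_ss, phi_tt). Second derivatives: phi_ss(3)=-6; phi_tt(-4)=28800, phi_tt(0)=-2880, phi_tt(1)=2700, phi_tt(4)=-17280.
Saddle points occur where the two diagonal entries have opposite signs: (3, -4), (3, 1). Count: 2.

2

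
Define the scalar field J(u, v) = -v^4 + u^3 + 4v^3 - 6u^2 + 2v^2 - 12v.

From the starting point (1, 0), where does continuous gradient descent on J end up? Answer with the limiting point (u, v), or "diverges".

J is separable, so gradient descent decouples: u follows -∂J/∂u, v follows -∂J/∂v.
∂J/∂u = 3u(u - 4); at u=1 this is -9, so u increases.
∂J/∂v = -4(v - 3)(v - 1)(v + 1); at v=0 this is -12, so v increases.
u converges to its nearest critical value 4 (a local min of the u-part); v converges to 1. The iterate converges to (4, 1).

(4, 1)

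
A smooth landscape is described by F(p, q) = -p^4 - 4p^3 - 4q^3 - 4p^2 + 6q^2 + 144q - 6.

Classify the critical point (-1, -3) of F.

The mixed partial ∂²F/∂p∂q is 0, so the Hessian at any point is diag(F_pp, F_qq) = diag(-4(3p^2 + 6p + 2), 12(-2q + 1)).
At (-1, -3): H = diag(4, 84).
Both eigenvalues are positive, so H is positive definite: a local minimum.

local minimum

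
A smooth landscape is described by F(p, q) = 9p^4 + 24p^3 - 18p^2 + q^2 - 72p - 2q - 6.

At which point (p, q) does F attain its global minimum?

(1, 1)

F(p,q) separates as A(p) + B(q) − 6, so its minimum is min A + min B − 6.
A'(p) = 36(p - 1)(p + 1)(p + 2) vanishes at p ∈ {-2, -1, 1}; B'(q) = 2q - 2 vanishes at q ∈ {1}.
Local minima of A (where A''>0): A(-2)=24, A(1)=-57. Local minima of B: B(1)=-1.
So the global minimum of F is A(1) + B(1) − 6 = -57 − 1 − 6 = -64, attained at (1, 1).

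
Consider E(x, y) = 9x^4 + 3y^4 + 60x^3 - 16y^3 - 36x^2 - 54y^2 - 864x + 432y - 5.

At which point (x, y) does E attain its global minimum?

E(x,y) separates as P(x) + Q(y) − 5, so its minimum is min P + min Q − 5.
P'(x) = 36(x - 2)(x + 3)(x + 4) vanishes at x ∈ {-4, -3, 2}; Q'(y) = 12(y - 4)(y - 3)(y + 3) vanishes at y ∈ {-3, 3, 4}.
Local minima of P (where P''>0): P(-4)=1344, P(2)=-1248. Local minima of Q: Q(-3)=-1107, Q(4)=608.
So the global minimum of E is P(2) + Q(-3) − 5 = -1248 − 1107 − 5 = -2360, attained at (2, -3).

(2, -3)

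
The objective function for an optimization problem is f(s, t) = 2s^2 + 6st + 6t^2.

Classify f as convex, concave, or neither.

f is quadratic, so its Hessian is the constant matrix H = [[4, 6], [6, 12]].
det(H) = 12, tr(H) = 16.
det(H) > 0 and tr(H) > 0, so H is positive definite everywhere: convex.

convex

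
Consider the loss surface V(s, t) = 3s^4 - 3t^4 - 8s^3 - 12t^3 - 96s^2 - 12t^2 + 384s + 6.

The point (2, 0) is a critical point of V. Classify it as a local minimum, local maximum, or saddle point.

The mixed partial ∂²V/∂s∂t is 0, so the Hessian at any point is diag(V_ss, V_tt) = diag(12(3s^2 - 4s - 16), -12(3t^2 + 6t + 2)).
At (2, 0): H = diag(-144, -24).
Both eigenvalues are negative, so H is negative definite: a local maximum.

local maximum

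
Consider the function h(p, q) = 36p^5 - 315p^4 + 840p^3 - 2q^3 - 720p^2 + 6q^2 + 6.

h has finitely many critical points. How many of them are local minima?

h separates as a function of p plus a function of q, so ∇h=0 decouples.
∂h/∂p = 180p(p - 4)(p - 2)(p - 1) = 0 at p ∈ {0, 1, 2, 4}; ∂h/∂q = -6q(q - 2) = 0 at q ∈ {0, 2}.
The Hessian is diagonal: diag(h_pp, h_qq). Second derivatives: h_pp(0)=-1440, h_pp(1)=540, h_pp(2)=-720, h_pp(4)=4320; h_qq(0)=12, h_qq(2)=-12.
Local minima occur where both diagonal entries positive: (1, 0), (4, 0). Count: 2.

2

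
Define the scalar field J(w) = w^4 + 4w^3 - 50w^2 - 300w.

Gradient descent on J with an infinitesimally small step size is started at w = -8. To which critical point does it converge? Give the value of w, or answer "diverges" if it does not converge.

J'(w) = 4(w - 5)(w + 3)(w + 5), so J'(-8) = -780.
Gradient descent moves in the -J' direction, i.e. w is increasing.
The nearest critical point in that direction is w = -5, where J'' = 80 > 0 (a local minimum). The iterate converges there.

-5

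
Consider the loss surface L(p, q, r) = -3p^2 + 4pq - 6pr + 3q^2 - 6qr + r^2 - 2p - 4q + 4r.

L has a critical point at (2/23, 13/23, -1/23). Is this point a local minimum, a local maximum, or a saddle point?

The Hessian is constant: H = [[-6, 4, -6], [4, 6, -6], [-6, -6, 2]].
Leading principal minors: Δ₁ = -6, Δ₂ = -52, Δ₃ = 184.
The minors fit neither the all-positive nor the alternating-sign pattern, so H is indefinite: a saddle point.

saddle point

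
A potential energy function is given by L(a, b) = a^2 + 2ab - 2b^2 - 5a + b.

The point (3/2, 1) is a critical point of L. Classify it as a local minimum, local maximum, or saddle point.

The Hessian of L is constant: H = [[2, 2], [2, -4]].
det(H) = 2·(-4) − 2² = -12.
Since det(H) < 0, H is indefinite and the critical point is a saddle point.

saddle point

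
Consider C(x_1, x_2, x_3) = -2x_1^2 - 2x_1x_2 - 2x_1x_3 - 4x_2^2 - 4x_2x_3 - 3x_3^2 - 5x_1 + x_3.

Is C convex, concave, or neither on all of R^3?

C is quadratic, so its Hessian is the constant matrix H = [[-4, -2, -2], [-2, -8, -4], [-2, -4, -6]].
Leading principal minors: -4, 28, -104.
Signs alternate −, +, − ⇒ H ≺ 0 ⇒ concave.

concave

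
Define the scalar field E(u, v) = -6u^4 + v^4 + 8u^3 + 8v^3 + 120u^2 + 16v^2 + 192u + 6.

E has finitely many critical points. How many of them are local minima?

2

E separates as a function of u plus a function of v, so ∇E=0 decouples.
∂E/∂u = -24(u - 4)(u + 1)(u + 2) = 0 at u ∈ {-2, -1, 4}; ∂E/∂v = 4v(v + 2)(v + 4) = 0 at v ∈ {-4, -2, 0}.
The Hessian is diagonal: diag(E_uu, E_vv). Second derivatives: E_uu(-2)=-144, E_uu(-1)=120, E_uu(4)=-720; E_vv(-4)=32, E_vv(-2)=-16, E_vv(0)=32.
Local minima occur where both diagonal entries positive: (-1, -4), (-1, 0). Count: 2.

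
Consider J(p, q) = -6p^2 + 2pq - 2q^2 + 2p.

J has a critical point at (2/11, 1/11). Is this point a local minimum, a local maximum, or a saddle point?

The Hessian of J is constant: H = [[-12, 2], [2, -4]].
det(H) = (-12)·(-4) − 2² = 44.
det(H) > 0 and tr(H) = -16 < 0, so H is negative definite and the point is a local maximum.

local maximum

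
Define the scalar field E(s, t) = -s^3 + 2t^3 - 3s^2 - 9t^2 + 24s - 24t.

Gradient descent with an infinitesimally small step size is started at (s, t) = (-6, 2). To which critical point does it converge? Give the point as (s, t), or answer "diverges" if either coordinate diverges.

E is separable, so gradient descent decouples: s follows -∂E/∂s, t follows -∂E/∂t.
∂E/∂s = -3(s - 2)(s + 4); at s=-6 this is -48, so s increases.
∂E/∂t = 6(t - 4)(t + 1); at t=2 this is -36, so t increases.
s converges to its nearest critical value -4 (a local min of the s-part); t converges to 4. The iterate converges to (-4, 4).

(-4, 4)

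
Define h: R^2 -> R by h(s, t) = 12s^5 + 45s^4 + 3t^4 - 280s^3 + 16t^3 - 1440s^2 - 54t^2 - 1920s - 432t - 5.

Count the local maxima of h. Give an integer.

h separates as a function of s plus a function of t, so ∇h=0 decouples.
∂h/∂s = 60(s - 4)(s + 1)(s + 2)(s + 4) = 0 at s ∈ {-4, -2, -1, 4}; ∂h/∂t = 12(t - 3)(t + 3)(t + 4) = 0 at t ∈ {-4, -3, 3}.
The Hessian is diagonal: diag(h_ss, h_tt). Second derivatives: h_ss(-4)=-2880, h_ss(-2)=720, h_ss(-1)=-900, h_ss(4)=14400; h_tt(-4)=84, h_tt(-3)=-72, h_tt(3)=504.
Local maxima occur where both diagonal entries negative: (-4, -3), (-1, -3). Count: 2.

2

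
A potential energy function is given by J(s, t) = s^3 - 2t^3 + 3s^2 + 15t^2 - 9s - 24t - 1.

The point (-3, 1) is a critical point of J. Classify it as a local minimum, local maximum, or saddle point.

The mixed partial ∂²J/∂s∂t is 0, so the Hessian at any point is diag(J_ss, J_tt) = diag(6(s + 1), 6(-2t + 5)).
At (-3, 1): H = diag(-12, 18).
The eigenvalues have opposite signs, so H is indefinite: a saddle point.

saddle point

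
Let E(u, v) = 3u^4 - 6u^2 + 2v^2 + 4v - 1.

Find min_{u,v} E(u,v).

E(u,v) separates as P(u) + Q(v) − 1, so its minimum is min P + min Q − 1.
P'(u) = 12u(u - 1)(u + 1) vanishes at u ∈ {-1, 0, 1}; Q'(v) = 4v + 4 vanishes at v ∈ {-1}.
Local minima of P (where P''>0): P(-1)=-3, P(1)=-3. Local minima of Q: Q(-1)=-2.
So the global minimum of E is P(-1) + Q(-1) − 1 = -3 − 2 − 1 = -6, attained at (-1, -1).

-6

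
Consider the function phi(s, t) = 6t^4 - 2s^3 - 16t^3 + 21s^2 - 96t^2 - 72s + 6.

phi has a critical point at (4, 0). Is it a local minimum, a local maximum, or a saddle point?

The mixed partial ∂²phi/∂s∂t is 0, so the Hessian at any point is diag(phi_ss, phi_tt) = diag(6(-2s + 7), 24(3t^2 - 4t - 8)).
At (4, 0): H = diag(-6, -192).
Both eigenvalues are negative, so H is negative definite: a local maximum.

local maximum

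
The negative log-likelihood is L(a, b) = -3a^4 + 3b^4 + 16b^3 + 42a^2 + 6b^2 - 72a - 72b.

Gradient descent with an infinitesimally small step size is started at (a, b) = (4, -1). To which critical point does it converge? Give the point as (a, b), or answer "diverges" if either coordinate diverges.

L is separable, so gradient descent decouples: a follows -∂L/∂a, b follows -∂L/∂b.
∂L/∂a = -12(a - 2)(a - 1)(a + 3); at a=4 this is -504, so a increases.
∂L/∂b = 12(b - 1)(b + 2)(b + 3); at b=-1 this is -48, so b increases.
The a-coordinate has no critical point in that direction and runs off to infinity.

diverges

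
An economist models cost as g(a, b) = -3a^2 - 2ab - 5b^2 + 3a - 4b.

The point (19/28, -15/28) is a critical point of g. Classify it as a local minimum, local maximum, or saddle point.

The Hessian of g is constant: H = [[-6, -2], [-2, -10]].
det(H) = (-6)·(-10) − (-2)² = 56.
det(H) > 0 and tr(H) = -16 < 0, so H is negative definite and the point is a local maximum.

local maximum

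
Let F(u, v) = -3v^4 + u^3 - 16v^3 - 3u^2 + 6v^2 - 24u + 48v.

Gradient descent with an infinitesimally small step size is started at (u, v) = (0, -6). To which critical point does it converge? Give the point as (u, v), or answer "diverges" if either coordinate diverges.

diverges

F is separable, so gradient descent decouples: u follows -∂F/∂u, v follows -∂F/∂v.
∂F/∂u = 3(u - 4)(u + 2); at u=0 this is -24, so u increases.
∂F/∂v = -12(v - 1)(v + 1)(v + 4); at v=-6 this is 840, so v decreases.
The v-coordinate has no critical point in that direction and runs off to infinity.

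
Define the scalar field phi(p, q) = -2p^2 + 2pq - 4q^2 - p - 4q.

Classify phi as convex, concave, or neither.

concave

phi is quadratic, so its Hessian is the constant matrix H = [[-4, 2], [2, -8]].
det(H) = 28, tr(H) = -12.
det(H) > 0 and tr(H) < 0, so H is negative definite everywhere: concave.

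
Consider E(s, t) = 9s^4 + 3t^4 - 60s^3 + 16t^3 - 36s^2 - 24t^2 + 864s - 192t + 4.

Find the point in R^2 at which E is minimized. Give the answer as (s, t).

(-2, 2)

E(s,t) separates as P(s) + Q(t) + 4, so its minimum is min P + min Q + 4.
P'(s) = 36(s - 4)(s - 3)(s + 2) vanishes at s ∈ {-2, 3, 4}; Q'(t) = 12(t - 2)(t + 2)(t + 4) vanishes at t ∈ {-4, -2, 2}.
Local minima of P (where P''>0): P(-2)=-1248, P(4)=1344. Local minima of Q: Q(-4)=128, Q(2)=-304.
So the global minimum of E is P(-2) + Q(2) + 4 = -1248 − 304 + 4 = -1548, attained at (-2, 2).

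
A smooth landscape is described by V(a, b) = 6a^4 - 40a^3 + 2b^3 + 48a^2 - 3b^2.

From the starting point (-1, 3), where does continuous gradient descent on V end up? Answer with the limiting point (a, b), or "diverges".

(0, 1)

V is separable, so gradient descent decouples: a follows -∂V/∂a, b follows -∂V/∂b.
∂V/∂a = 24a(a - 4)(a - 1); at a=-1 this is -240, so a increases.
∂V/∂b = 6b(b - 1); at b=3 this is 36, so b decreases.
a converges to its nearest critical value 0 (a local min of the a-part); b converges to 1. The iterate converges to (0, 1).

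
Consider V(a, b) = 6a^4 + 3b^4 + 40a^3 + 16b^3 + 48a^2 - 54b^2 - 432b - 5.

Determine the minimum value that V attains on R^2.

V(a,b) separates as P(a) + Q(b) − 5, so its minimum is min P + min Q − 5.
P'(a) = 24a(a + 1)(a + 4) vanishes at a ∈ {-4, -1, 0}; Q'(b) = 12(b - 3)(b + 3)(b + 4) vanishes at b ∈ {-4, -3, 3}.
Local minima of P (where P''>0): P(-4)=-256, P(0)=0. Local minima of Q: Q(-4)=608, Q(3)=-1107.
So the global minimum of V is P(-4) + Q(3) − 5 = -256 − 1107 − 5 = -1368, attained at (-4, 3).

-1368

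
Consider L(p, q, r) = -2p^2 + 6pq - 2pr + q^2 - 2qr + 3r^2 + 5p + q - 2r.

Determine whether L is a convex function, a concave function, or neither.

L is quadratic, so its Hessian is the constant matrix H = [[-4, 6, -2], [6, 2, -2], [-2, -2, 6]].
Leading principal minors: -4, -44, -208.
Neither pattern holds ⇒ H is indefinite ⇒ neither convex nor concave.

neither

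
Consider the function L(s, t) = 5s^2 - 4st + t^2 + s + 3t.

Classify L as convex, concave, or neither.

L is quadratic, so its Hessian is the constant matrix H = [[10, -4], [-4, 2]].
det(H) = 4, tr(H) = 12.
det(H) > 0 and tr(H) > 0, so H is positive definite everywhere: convex.

convex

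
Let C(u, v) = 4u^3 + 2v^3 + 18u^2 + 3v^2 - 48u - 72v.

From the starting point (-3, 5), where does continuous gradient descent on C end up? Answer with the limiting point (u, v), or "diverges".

C is separable, so gradient descent decouples: u follows -∂C/∂u, v follows -∂C/∂v.
∂C/∂u = 12(u - 1)(u + 4); at u=-3 this is -48, so u increases.
∂C/∂v = 6(v - 3)(v + 4); at v=5 this is 108, so v decreases.
u converges to its nearest critical value 1 (a local min of the u-part); v converges to 3. The iterate converges to (1, 3).

(1, 3)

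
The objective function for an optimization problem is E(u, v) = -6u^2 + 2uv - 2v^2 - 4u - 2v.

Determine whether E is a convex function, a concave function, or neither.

concave

E is quadratic, so its Hessian is the constant matrix H = [[-12, 2], [2, -4]].
det(H) = 44, tr(H) = -16.
det(H) > 0 and tr(H) < 0, so H is negative definite everywhere: concave.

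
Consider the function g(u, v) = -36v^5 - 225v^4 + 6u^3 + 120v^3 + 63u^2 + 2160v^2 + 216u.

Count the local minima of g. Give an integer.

2

g separates as a function of u plus a function of v, so ∇g=0 decouples.
∂g/∂u = 18(u + 3)(u + 4) = 0 at u ∈ {-4, -3}; ∂g/∂v = -180v(v - 2)(v + 3)(v + 4) = 0 at v ∈ {-4, -3, 0, 2}.
The Hessian is diagonal: diag(g_uu, g_vv). Second derivatives: g_uu(-4)=-18, g_uu(-3)=18; g_vv(-4)=4320, g_vv(-3)=-2700, g_vv(0)=4320, g_vv(2)=-10800.
Local minima occur where both diagonal entries positive: (-3, -4), (-3, 0). Count: 2.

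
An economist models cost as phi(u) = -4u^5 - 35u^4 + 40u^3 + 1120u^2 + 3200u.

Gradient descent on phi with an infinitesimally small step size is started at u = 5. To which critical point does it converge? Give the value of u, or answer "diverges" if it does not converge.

phi'(u) = -20(u - 4)(u + 2)(u + 4)(u + 5), so phi'(5) = -12600.
Gradient descent moves in the -phi' direction, i.e. u is increasing.
There is no critical point above u=5, and phi' keeps the same sign, so the iterate runs off to +∞.

diverges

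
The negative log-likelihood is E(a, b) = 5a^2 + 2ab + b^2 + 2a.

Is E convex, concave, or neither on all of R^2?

convex

E is quadratic, so its Hessian is the constant matrix H = [[10, 2], [2, 2]].
det(H) = 16, tr(H) = 12.
det(H) > 0 and tr(H) > 0, so H is positive definite everywhere: convex.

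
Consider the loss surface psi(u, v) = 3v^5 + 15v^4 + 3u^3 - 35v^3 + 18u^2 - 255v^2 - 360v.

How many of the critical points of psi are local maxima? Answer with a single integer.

2

psi separates as a function of u plus a function of v, so ∇psi=0 decouples.
∂psi/∂u = 9u(u + 4) = 0 at u ∈ {-4, 0}; ∂psi/∂v = 15(v - 3)(v + 1)(v + 2)(v + 4) = 0 at v ∈ {-4, -2, -1, 3}.
The Hessian is diagonal: diag(psi_uu, psi_vv). Second derivatives: psi_uu(-4)=-36, psi_uu(0)=36; psi_vv(-4)=-630, psi_vv(-2)=150, psi_vv(-1)=-180, psi_vv(3)=2100.
Local maxima occur where both diagonal entries negative: (-4, -4), (-4, -1). Count: 2.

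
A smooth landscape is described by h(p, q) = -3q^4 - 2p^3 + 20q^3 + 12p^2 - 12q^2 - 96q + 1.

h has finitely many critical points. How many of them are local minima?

h separates as a function of p plus a function of q, so ∇h=0 decouples.
∂h/∂p = -6p(p - 4) = 0 at p ∈ {0, 4}; ∂h/∂q = -12(q - 4)(q - 2)(q + 1) = 0 at q ∈ {-1, 2, 4}.
The Hessian is diagonal: diag(h_pp, h_qq). Second derivatives: h_pp(0)=24, h_pp(4)=-24; h_qq(-1)=-180, h_qq(2)=72, h_qq(4)=-120.
Local minima occur where both diagonal entries positive: (0, 2). Count: 1.

1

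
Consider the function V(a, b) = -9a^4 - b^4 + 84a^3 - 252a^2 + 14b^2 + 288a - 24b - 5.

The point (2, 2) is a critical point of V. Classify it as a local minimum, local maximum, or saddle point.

saddle point

The mixed partial ∂²V/∂a∂b is 0, so the Hessian at any point is diag(V_aa, V_bb) = diag(36(-3a^2 + 14a - 14), 4(-3b^2 + 7)).
At (2, 2): H = diag(72, -20).
The eigenvalues have opposite signs, so H is indefinite: a saddle point.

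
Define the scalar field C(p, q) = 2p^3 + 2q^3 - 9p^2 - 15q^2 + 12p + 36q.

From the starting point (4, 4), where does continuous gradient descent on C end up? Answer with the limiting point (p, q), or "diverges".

C is separable, so gradient descent decouples: p follows -∂C/∂p, q follows -∂C/∂q.
∂C/∂p = 6(p - 2)(p - 1); at p=4 this is 36, so p decreases.
∂C/∂q = 6(q - 3)(q - 2); at q=4 this is 12, so q decreases.
p converges to its nearest critical value 2 (a local min of the p-part); q converges to 3. The iterate converges to (2, 3).

(2, 3)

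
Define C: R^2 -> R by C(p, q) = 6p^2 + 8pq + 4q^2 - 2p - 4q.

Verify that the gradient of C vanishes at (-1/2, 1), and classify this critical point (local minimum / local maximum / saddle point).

∇C = (12p + 8q - 2, 8p + 8q - 4); substituting (-1/2, 1) gives ∇C = (0, 0), so (-1/2, 1) is indeed a critical point.
The Hessian of C is constant: H = [[12, 8], [8, 8]].
det(H) = 12·8 − 8² = 32.
det(H) > 0 and tr(H) = 20 > 0, so H is positive definite and the point is a local minimum.

local minimum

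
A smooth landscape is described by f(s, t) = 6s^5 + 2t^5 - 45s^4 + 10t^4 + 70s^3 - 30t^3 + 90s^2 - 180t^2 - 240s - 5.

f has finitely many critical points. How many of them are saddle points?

8

f separates as a function of s plus a function of t, so ∇f=0 decouples.
∂f/∂s = 30(s - 4)(s - 2)(s - 1)(s + 1) = 0 at s ∈ {-1, 1, 2, 4}; ∂f/∂t = 10t(t - 3)(t + 3)(t + 4) = 0 at t ∈ {-4, -3, 0, 3}.
The Hessian is diagonal: diag(f_ss, f_tt). Second derivatives: f_ss(-1)=-900, f_ss(1)=180, f_ss(2)=-180, f_ss(4)=900; f_tt(-4)=-280, f_tt(-3)=180, f_tt(0)=-360, f_tt(3)=1260.
Saddle points occur where the two diagonal entries have opposite signs: (-1, -3), (-1, 3), (1, -4), (1, 0), (2, -3), (2, 3), (4, -4), (4, 0). Count: 8.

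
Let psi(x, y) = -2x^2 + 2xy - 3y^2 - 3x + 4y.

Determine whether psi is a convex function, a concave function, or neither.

psi is quadratic, so its Hessian is the constant matrix H = [[-4, 2], [2, -6]].
det(H) = 20, tr(H) = -10.
det(H) > 0 and tr(H) < 0, so H is negative definite everywhere: concave.

concave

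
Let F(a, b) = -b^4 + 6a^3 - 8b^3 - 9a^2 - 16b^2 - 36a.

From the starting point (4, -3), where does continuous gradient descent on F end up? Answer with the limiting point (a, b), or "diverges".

F is separable, so gradient descent decouples: a follows -∂F/∂a, b follows -∂F/∂b.
∂F/∂a = 18(a - 2)(a + 1); at a=4 this is 180, so a decreases.
∂F/∂b = -4b(b + 2)(b + 4); at b=-3 this is -12, so b increases.
a converges to its nearest critical value 2 (a local min of the a-part); b converges to -2. The iterate converges to (2, -2).

(2, -2)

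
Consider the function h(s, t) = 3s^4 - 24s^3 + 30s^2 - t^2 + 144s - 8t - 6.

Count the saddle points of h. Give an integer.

h separates as a function of s plus a function of t, so ∇h=0 decouples.
∂h/∂s = 12(s - 4)(s - 3)(s + 1) = 0 at s ∈ {-1, 3, 4}; ∂h/∂t = -2(t + 4) = 0 at t ∈ {-4}.
The Hessian is diagonal: diag(h_ss, h_tt). Second derivatives: h_ss(-1)=240, h_ss(3)=-48, h_ss(4)=60; h_tt(-4)=-2.
Saddle points occur where the two diagonal entries have opposite signs: (-1, -4), (4, -4). Count: 2.

2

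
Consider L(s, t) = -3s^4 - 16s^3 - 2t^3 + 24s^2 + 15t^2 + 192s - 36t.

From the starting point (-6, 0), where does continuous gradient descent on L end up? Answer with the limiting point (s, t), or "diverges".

L is separable, so gradient descent decouples: s follows -∂L/∂s, t follows -∂L/∂t.
∂L/∂s = -12(s - 2)(s + 2)(s + 4); at s=-6 this is 768, so s decreases.
∂L/∂t = -6(t - 3)(t - 2); at t=0 this is -36, so t increases.
The s-coordinate has no critical point in that direction and runs off to infinity.

diverges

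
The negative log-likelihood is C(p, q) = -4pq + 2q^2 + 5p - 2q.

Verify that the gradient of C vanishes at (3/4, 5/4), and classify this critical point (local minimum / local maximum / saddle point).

saddle point

∇C = (-4q + 5, -4p + 4q - 2); substituting (3/4, 5/4) gives ∇C = (0, 0), so (3/4, 5/4) is indeed a critical point.
The Hessian of C is constant: H = [[0, -4], [-4, 4]].
det(H) = 0·4 − (-4)² = -16.
Since det(H) < 0, H is indefinite and the critical point is a saddle point.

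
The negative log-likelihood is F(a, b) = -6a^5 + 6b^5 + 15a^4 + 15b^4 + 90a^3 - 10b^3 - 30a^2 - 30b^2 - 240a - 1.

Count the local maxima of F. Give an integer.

4

F separates as a function of a plus a function of b, so ∇F=0 decouples.
∂F/∂a = -30(a - 4)(a - 1)(a + 1)(a + 2) = 0 at a ∈ {-2, -1, 1, 4}; ∂F/∂b = 30b(b - 1)(b + 1)(b + 2) = 0 at b ∈ {-2, -1, 0, 1}.
The Hessian is diagonal: diag(F_aa, F_bb). Second derivatives: F_aa(-2)=540, F_aa(-1)=-300, F_aa(1)=540, F_aa(4)=-2700; F_bb(-2)=-180, F_bb(-1)=60, F_bb(0)=-60, F_bb(1)=180.
Local maxima occur where both diagonal entries negative: (-1, -2), (-1, 0), (4, -2), (4, 0). Count: 4.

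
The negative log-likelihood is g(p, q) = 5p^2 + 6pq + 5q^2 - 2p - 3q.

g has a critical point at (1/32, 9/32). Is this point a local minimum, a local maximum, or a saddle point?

The Hessian of g is constant: H = [[10, 6], [6, 10]].
det(H) = 10·10 − 6² = 64.
det(H) > 0 and tr(H) = 20 > 0, so H is positive definite and the point is a local minimum.

local minimum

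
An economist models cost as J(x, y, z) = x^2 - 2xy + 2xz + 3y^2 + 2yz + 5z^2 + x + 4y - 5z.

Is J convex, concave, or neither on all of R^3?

J is quadratic, so its Hessian is the constant matrix H = [[2, -2, 2], [-2, 6, 2], [2, 2, 10]].
Leading principal minors: 2, 8, 32.
All positive ⇒ H ≻ 0 ⇒ convex.

convex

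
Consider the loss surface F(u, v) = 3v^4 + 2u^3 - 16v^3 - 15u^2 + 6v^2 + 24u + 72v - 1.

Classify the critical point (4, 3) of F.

The mixed partial ∂²F/∂u∂v is 0, so the Hessian at any point is diag(F_uu, F_vv) = diag(6(2u - 5), 12(3v^2 - 8v + 1)).
At (4, 3): H = diag(18, 48).
Both eigenvalues are positive, so H is positive definite: a local minimum.

local minimum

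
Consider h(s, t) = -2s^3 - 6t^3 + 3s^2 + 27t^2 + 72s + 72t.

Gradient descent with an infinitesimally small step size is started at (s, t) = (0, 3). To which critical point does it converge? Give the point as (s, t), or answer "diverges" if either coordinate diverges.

(-3, -1)

h is separable, so gradient descent decouples: s follows -∂h/∂s, t follows -∂h/∂t.
∂h/∂s = -6(s - 4)(s + 3); at s=0 this is 72, so s decreases.
∂h/∂t = -18(t - 4)(t + 1); at t=3 this is 72, so t decreases.
s converges to its nearest critical value -3 (a local min of the s-part); t converges to -1. The iterate converges to (-3, -1).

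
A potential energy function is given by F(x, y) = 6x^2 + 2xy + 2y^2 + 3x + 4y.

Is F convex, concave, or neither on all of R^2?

F is quadratic, so its Hessian is the constant matrix H = [[12, 2], [2, 4]].
det(H) = 44, tr(H) = 16.
det(H) > 0 and tr(H) > 0, so H is positive definite everywhere: convex.

convex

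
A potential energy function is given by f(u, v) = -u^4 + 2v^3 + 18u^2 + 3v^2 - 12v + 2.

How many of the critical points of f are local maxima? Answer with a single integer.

f separates as a function of u plus a function of v, so ∇f=0 decouples.
∂f/∂u = -4u(u - 3)(u + 3) = 0 at u ∈ {-3, 0, 3}; ∂f/∂v = 6(v - 1)(v + 2) = 0 at v ∈ {-2, 1}.
The Hessian is diagonal: diag(f_uu, f_vv). Second derivatives: f_uu(-3)=-72, f_uu(0)=36, f_uu(3)=-72; f_vv(-2)=-18, f_vv(1)=18.
Local maxima occur where both diagonal entries negative: (-3, -2), (3, -2). Count: 2.

2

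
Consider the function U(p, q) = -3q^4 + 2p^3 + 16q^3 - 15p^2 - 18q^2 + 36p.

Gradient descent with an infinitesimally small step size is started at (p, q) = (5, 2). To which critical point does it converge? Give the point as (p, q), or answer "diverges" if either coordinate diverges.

(3, 1)

U is separable, so gradient descent decouples: p follows -∂U/∂p, q follows -∂U/∂q.
∂U/∂p = 6(p - 3)(p - 2); at p=5 this is 36, so p decreases.
∂U/∂q = -12q(q - 3)(q - 1); at q=2 this is 24, so q decreases.
p converges to its nearest critical value 3 (a local min of the p-part); q converges to 1. The iterate converges to (3, 1).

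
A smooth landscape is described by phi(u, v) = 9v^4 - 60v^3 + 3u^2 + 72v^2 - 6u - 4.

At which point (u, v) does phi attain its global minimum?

phi(u,v) separates as P(u) + Q(v) − 4, so its minimum is min P + min Q − 4.
P'(u) = 6u - 6 vanishes at u ∈ {1}; Q'(v) = 36v(v - 4)(v - 1) vanishes at v ∈ {0, 1, 4}.
Local minima of P (where P''>0): P(1)=-3. Local minima of Q: Q(0)=0, Q(4)=-384.
So the global minimum of phi is P(1) + Q(4) − 4 = -3 − 384 − 4 = -391, attained at (1, 4).

(1, 4)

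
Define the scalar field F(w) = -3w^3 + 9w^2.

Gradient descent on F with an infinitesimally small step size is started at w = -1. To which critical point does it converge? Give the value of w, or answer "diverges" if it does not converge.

0

F'(w) = -9w(w - 2), so F'(-1) = -27.
Gradient descent moves in the -F' direction, i.e. w is increasing.
The nearest critical point in that direction is w = 0, where F'' = 18 > 0 (a local minimum). The iterate converges there.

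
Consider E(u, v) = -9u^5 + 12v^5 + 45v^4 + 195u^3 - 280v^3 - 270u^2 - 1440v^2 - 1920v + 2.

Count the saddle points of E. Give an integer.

E separates as a function of u plus a function of v, so ∇E=0 decouples.
∂E/∂u = -45u(u - 3)(u - 1)(u + 4) = 0 at u ∈ {-4, 0, 1, 3}; ∂E/∂v = 60(v - 4)(v + 1)(v + 2)(v + 4) = 0 at v ∈ {-4, -2, -1, 4}.
The Hessian is diagonal: diag(E_uu, E_vv). Second derivatives: E_uu(-4)=6300, E_uu(0)=-540, E_uu(1)=450, E_uu(3)=-1890; E_vv(-4)=-2880, E_vv(-2)=720, E_vv(-1)=-900, E_vv(4)=14400.
Saddle points occur where the two diagonal entries have opposite signs: (-4, -4), (-4, -1), (0, -2), (0, 4), (1, -4), (1, -1), (3, -2), (3, 4). Count: 8.

8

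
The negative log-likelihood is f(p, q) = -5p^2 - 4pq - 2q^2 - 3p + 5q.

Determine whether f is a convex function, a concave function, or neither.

f is quadratic, so its Hessian is the constant matrix H = [[-10, -4], [-4, -4]].
det(H) = 24, tr(H) = -14.
det(H) > 0 and tr(H) < 0, so H is negative definite everywhere: concave.

concave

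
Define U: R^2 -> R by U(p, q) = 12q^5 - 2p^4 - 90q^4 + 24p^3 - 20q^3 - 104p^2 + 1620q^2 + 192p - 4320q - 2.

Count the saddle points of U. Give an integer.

6

U separates as a function of p plus a function of q, so ∇U=0 decouples.
∂U/∂p = -8(p - 4)(p - 3)(p - 2) = 0 at p ∈ {2, 3, 4}; ∂U/∂q = 60(q - 4)(q - 3)(q - 2)(q + 3) = 0 at q ∈ {-3, 2, 3, 4}.
The Hessian is diagonal: diag(U_pp, U_qq). Second derivatives: U_pp(2)=-16, U_pp(3)=8, U_pp(4)=-16; U_qq(-3)=-12600, U_qq(2)=600, U_qq(3)=-360, U_qq(4)=840.
Saddle points occur where the two diagonal entries have opposite signs: (2, 2), (2, 4), (3, -3), (3, 3), (4, 2), (4, 4). Count: 6.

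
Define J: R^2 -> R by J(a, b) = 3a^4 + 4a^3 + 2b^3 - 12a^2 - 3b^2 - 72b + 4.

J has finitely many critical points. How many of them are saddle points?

3

J separates as a function of a plus a function of b, so ∇J=0 decouples.
∂J/∂a = 12a(a - 1)(a + 2) = 0 at a ∈ {-2, 0, 1}; ∂J/∂b = 6(b - 4)(b + 3) = 0 at b ∈ {-3, 4}.
The Hessian is diagonal: diag(J_aa, J_bb). Second derivatives: J_aa(-2)=72, J_aa(0)=-24, J_aa(1)=36; J_bb(-3)=-42, J_bb(4)=42.
Saddle points occur where the two diagonal entries have opposite signs: (-2, -3), (0, 4), (1, -3). Count: 3.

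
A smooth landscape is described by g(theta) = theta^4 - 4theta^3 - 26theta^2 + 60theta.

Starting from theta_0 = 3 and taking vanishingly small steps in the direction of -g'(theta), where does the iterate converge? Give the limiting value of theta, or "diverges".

5

g'(theta) = 4(theta - 5)(theta - 1)(theta + 3), so g'(3) = -96.
Gradient descent moves in the -g' direction, i.e. theta is increasing.
The nearest critical point in that direction is theta = 5, where g'' = 128 > 0 (a local minimum). The iterate converges there.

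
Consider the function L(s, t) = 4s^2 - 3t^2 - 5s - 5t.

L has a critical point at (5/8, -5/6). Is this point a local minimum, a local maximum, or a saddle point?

The Hessian of L is constant: H = [[8, 0], [0, -6]].
det(H) = 8·(-6) − 0² = -48.
Since det(H) < 0, H is indefinite and the critical point is a saddle point.

saddle point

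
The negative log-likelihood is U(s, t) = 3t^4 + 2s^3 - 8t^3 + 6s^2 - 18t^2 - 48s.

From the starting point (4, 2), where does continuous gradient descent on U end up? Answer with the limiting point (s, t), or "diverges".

U is separable, so gradient descent decouples: s follows -∂U/∂s, t follows -∂U/∂t.
∂U/∂s = 6(s - 2)(s + 4); at s=4 this is 96, so s decreases.
∂U/∂t = 12t(t - 3)(t + 1); at t=2 this is -72, so t increases.
s converges to its nearest critical value 2 (a local min of the s-part); t converges to 3. The iterate converges to (2, 3).

(2, 3)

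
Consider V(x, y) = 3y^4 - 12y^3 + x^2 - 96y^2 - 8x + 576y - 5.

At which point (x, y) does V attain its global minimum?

(4, -4)

V(x,y) separates as P(x) + Q(y) − 5, so its minimum is min P + min Q − 5.
P'(x) = 2x - 8 vanishes at x ∈ {4}; Q'(y) = 12(y - 4)(y - 3)(y + 4) vanishes at y ∈ {-4, 3, 4}.
Local minima of P (where P''>0): P(4)=-16. Local minima of Q: Q(-4)=-2304, Q(4)=768.
So the global minimum of V is P(4) + Q(-4) − 5 = -16 − 2304 − 5 = -2325, attained at (4, -4).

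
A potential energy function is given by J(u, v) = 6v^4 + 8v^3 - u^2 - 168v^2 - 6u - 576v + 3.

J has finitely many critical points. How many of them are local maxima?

1

J separates as a function of u plus a function of v, so ∇J=0 decouples.
∂J/∂u = -2(u + 3) = 0 at u ∈ {-3}; ∂J/∂v = 24(v - 4)(v + 2)(v + 3) = 0 at v ∈ {-3, -2, 4}.
The Hessian is diagonal: diag(J_uu, J_vv). Second derivatives: J_uu(-3)=-2; J_vv(-3)=168, J_vv(-2)=-144, J_vv(4)=1008.
Local maxima occur where both diagonal entries negative: (-3, -2). Count: 1.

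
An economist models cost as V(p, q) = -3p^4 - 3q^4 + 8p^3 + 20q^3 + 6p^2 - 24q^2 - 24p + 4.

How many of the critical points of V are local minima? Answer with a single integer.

V separates as a function of p plus a function of q, so ∇V=0 decouples.
∂V/∂p = -12(p - 2)(p - 1)(p + 1) = 0 at p ∈ {-1, 1, 2}; ∂V/∂q = -12q(q - 4)(q - 1) = 0 at q ∈ {0, 1, 4}.
The Hessian is diagonal: diag(V_pp, V_qq). Second derivatives: V_pp(-1)=-72, V_pp(1)=24, V_pp(2)=-36; V_qq(0)=-48, V_qq(1)=36, V_qq(4)=-144.
Local minima occur where both diagonal entries positive: (1, 1). Count: 1.

1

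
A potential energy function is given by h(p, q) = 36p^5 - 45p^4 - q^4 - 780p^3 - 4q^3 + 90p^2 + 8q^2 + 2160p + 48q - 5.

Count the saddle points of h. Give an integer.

h separates as a function of p plus a function of q, so ∇h=0 decouples.
∂h/∂p = 180(p - 4)(p - 1)(p + 1)(p + 3) = 0 at p ∈ {-3, -1, 1, 4}; ∂h/∂q = -4(q - 2)(q + 2)(q + 3) = 0 at q ∈ {-3, -2, 2}.
The Hessian is diagonal: diag(h_pp, h_qq). Second derivatives: h_pp(-3)=-10080, h_pp(-1)=3600, h_pp(1)=-4320, h_pp(4)=18900; h_qq(-3)=-20, h_qq(-2)=16, h_qq(2)=-80.
Saddle points occur where the two diagonal entries have opposite signs: (-3, -2), (-1, -3), (-1, 2), (1, -2), (4, -3), (4, 2). Count: 6.

6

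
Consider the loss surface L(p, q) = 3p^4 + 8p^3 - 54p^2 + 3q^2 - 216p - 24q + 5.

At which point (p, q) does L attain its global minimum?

L(p,q) separates as A(p) + B(q) + 5, so its minimum is min A + min B + 5.
A'(p) = 12(p - 3)(p + 2)(p + 3) vanishes at p ∈ {-3, -2, 3}; B'(q) = 6q - 24 vanishes at q ∈ {4}.
Local minima of A (where A''>0): A(-3)=189, A(3)=-675. Local minima of B: B(4)=-48.
So the global minimum of L is A(3) + B(4) + 5 = -675 − 48 + 5 = -718, attained at (3, 4).

(3, 4)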